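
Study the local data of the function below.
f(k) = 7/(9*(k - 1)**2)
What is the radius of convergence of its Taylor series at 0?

Denominator factor (k - 1)^2: pole of order 2 at 1, modulus 1.
The radius of convergence is the smallest modulus among the singular points: 1.

The radius of convergence is 1.


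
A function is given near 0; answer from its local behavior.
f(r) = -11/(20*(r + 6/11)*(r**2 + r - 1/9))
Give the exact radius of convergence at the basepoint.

Denominator factor (r**2 + r - 1/9): discriminant 13/9, real irrational roots -1/2 + (1/6)*sqrt(13) and -1/2 - (1/6)*sqrt(13); poles of order 1, moduli -1/2 + (1/6)*sqrt(13) and 1/2 + (1/6)*sqrt(13).
Denominator factor (r + 6/11): pole of order 1 at -6/11, modulus 6/11.
The radius of convergence is the smallest modulus among the singular points: -1/2 + (1/6)*sqrt(13).

The radius of convergence is -1/2 + (1/6)*sqrt(13).


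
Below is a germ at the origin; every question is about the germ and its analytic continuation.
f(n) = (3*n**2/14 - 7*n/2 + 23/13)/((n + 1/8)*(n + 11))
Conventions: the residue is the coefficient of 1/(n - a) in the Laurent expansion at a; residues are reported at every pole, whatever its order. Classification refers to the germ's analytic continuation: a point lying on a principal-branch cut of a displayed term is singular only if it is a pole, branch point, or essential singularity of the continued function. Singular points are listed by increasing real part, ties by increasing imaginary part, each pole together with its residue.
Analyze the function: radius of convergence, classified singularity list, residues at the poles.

Denominator factor (n + 1/8): pole of order 1 at -1/8, modulus 1/8.
Denominator factor (n + 11): pole of order 1 at -11, modulus 11.
The radius of convergence is the smallest modulus among the singular points: 1/8.
At the order-1 pole -11 set g(n) = (n - (-11))*f(n) = (3*n**2/14 - 7*n/2 + 23/13)/(n + 1/8).
Simple pole: residue = g(a) at a = -11, which is -16064/2639.
At the order-1 pole -1/8 set g(n) = (n - (-1/8))*f(n) = (3*n**2/14 - 7*n/2 + 23/13)/(n + 11).
Simple pole: residue = g(a) at a = -1/8, which is 8581/42224.
List the singular points by increasing real part (a conjugate pair: the negative imaginary part first).

Radius of convergence at 0: 1/8.
At -11: a pole of order 1; residue -16064/2639.
At -1/8: a pole of order 1; residue 8581/42224.


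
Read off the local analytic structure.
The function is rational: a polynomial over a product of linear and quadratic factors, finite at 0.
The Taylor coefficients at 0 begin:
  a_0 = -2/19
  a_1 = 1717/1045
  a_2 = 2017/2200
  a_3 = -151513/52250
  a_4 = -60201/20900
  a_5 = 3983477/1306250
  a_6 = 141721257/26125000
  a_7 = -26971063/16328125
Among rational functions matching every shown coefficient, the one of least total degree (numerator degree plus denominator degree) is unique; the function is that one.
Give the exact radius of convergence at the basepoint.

No rational of total degree below 6 reproduces all 8 coefficients; solving the [2/4] Pade equations on them gives f(z) = (-5*z**2/8 + 19*z/11 - 2/19)/(z**2 - 2*z/5 + 1)**2, whose expansion matches every shown term.
Denominator factor (z**2 - 2*z/5 + 1)^2: discriminant -96/25, complex-conjugate roots (1/5) + ((2/5)*sqrt(6))*i and (1/5) - ((2/5)*sqrt(6))*i; poles of order 2, moduli 1 and 1.
The radius of convergence is the smallest modulus among the singular points: 1.

The radius of convergence is 1.


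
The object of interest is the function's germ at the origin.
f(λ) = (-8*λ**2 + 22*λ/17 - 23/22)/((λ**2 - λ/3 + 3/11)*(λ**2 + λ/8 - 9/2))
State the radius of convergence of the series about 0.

Denominator factor (λ**2 - λ/3 + 3/11): discriminant -97/99, complex-conjugate roots (1/6) + ((1/66)*sqrt(1067))*i and (1/6) - ((1/66)*sqrt(1067))*i; poles of order 1, moduli (1/11)*sqrt(33) and (1/11)*sqrt(33).
Denominator factor (λ**2 + λ/8 - 9/2): discriminant 1153/64, real irrational roots -1/16 + (1/16)*sqrt(1153) and -1/16 - (1/16)*sqrt(1153); poles of order 1, moduli -1/16 + (1/16)*sqrt(1153) and 1/16 + (1/16)*sqrt(1153).
The radius of convergence is the smallest modulus among the singular points: (1/11)*sqrt(33).

The radius of convergence is (1/11)*sqrt(33).


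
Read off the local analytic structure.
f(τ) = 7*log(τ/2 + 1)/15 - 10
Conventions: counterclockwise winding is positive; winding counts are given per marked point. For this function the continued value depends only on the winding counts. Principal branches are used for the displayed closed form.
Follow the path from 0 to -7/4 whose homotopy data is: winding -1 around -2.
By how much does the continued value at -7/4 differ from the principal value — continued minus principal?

Continued minus principal equals -(14/15)*pi*i.

The rational part is single-valued and drops out of the difference; each branch term changes only by its own monodromy.
(7/15)*log(1 - τ/(-2)): each positive loop around -2 adds 2*pi*i to the log, so winding -1 contributes (7/15)*(-1)*2*pi*i = -(14/15)*pi*i.
Summing the contributions at τ = -7/4 gives -(14/15)*pi*i.


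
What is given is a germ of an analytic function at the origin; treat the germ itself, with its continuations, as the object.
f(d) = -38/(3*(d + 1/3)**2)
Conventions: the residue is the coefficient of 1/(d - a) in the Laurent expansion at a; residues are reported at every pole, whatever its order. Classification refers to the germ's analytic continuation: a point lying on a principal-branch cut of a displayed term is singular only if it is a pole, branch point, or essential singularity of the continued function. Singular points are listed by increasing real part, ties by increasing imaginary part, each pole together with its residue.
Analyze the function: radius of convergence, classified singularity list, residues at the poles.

Radius of convergence at 0: 1/3.
At -1/3: a pole of order 2; residue 0.

Denominator factor (d + 1/3)^2: pole of order 2 at -1/3, modulus 1/3.
The radius of convergence is the smallest modulus among the singular points: 1/3.
At the order-2 pole -1/3 set g(d) = (d - (-1/3))^2*f(d) = -38/3.
Order-2 pole: residue = g'(a); g'(-1/3) = 0, so the residue is 0.


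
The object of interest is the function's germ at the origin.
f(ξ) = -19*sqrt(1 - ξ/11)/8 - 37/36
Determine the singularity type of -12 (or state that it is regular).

There is no denominator, hence no pole anywhere.
Branch term sqrt(1 - ξ/(11)): argument at -12 is 23/11, nonzero, so -12 is not its branch point (a point on a principal cut is still regular for the continued germ).
So the germ continues analytically to -12.

The point is a regular point.


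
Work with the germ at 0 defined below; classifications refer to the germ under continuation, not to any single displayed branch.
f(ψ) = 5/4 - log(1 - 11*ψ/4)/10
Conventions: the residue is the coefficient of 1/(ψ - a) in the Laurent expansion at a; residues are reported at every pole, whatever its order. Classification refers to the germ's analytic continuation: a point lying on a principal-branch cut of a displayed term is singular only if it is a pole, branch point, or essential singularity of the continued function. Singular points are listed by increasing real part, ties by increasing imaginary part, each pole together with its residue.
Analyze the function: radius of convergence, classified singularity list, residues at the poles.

Radius of convergence at 0: 4/11.
At 4/11: a logarithmic branch point.

Branch term (-1/10)*log(1 - ψ/(4/11)): its argument vanishes at ψ = 4/11, a logarithmic branch point, modulus 4/11.
The radius of convergence is the smallest modulus among the singular points: 4/11.


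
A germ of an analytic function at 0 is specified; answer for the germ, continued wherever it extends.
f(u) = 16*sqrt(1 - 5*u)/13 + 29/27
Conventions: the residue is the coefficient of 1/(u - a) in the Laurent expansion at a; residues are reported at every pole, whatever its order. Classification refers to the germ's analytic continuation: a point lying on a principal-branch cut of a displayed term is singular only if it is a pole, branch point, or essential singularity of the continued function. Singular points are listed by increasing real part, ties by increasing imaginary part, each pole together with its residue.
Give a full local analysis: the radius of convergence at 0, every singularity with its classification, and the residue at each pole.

Branch term (16/13)*sqrt(1 - u/(1/5)): its argument vanishes at u = 1/5, a square-root branch point, modulus 1/5.
The radius of convergence is the smallest modulus among the singular points: 1/5.

Radius of convergence at 0: 1/5.
At 1/5: an algebraic (square-root) branch point.


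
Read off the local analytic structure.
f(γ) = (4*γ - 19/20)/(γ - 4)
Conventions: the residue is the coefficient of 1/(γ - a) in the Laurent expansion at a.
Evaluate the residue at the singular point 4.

At the order-1 pole 4 set g(γ) = (γ - (4))*f(γ) = 4*γ - 19/20.
Simple pole: residue = g(a) at a = 4, which is 301/20.

The residue is 301/20.


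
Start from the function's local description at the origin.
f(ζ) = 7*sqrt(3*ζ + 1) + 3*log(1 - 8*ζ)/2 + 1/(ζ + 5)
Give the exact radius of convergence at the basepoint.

The radius of convergence is 1/8.

Denominator factor (ζ + 5): pole of order 1 at -5, modulus 5.
Branch term (7)*sqrt(1 - ζ/(-1/3)): its argument vanishes at ζ = -1/3, a square-root branch point, modulus 1/3.
Branch term (3/2)*log(1 - ζ/(1/8)): its argument vanishes at ζ = 1/8, a logarithmic branch point, modulus 1/8.
The radius of convergence is the smallest modulus among the singular points: 1/8.


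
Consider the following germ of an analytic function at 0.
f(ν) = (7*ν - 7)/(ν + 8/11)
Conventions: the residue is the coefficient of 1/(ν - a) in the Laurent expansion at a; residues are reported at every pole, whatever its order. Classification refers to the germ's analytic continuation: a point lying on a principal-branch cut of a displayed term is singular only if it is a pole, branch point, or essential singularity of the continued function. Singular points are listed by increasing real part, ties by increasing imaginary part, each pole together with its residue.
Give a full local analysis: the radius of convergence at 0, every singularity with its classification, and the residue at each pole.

Radius of convergence at 0: 8/11.
At -8/11: a pole of order 1; residue -133/11.

Denominator factor (ν + 8/11): pole of order 1 at -8/11, modulus 8/11.
The radius of convergence is the smallest modulus among the singular points: 8/11.
At the order-1 pole -8/11 set g(ν) = (ν - (-8/11))*f(ν) = 7*ν - 7.
Simple pole: residue = g(a) at a = -8/11, which is -133/11.


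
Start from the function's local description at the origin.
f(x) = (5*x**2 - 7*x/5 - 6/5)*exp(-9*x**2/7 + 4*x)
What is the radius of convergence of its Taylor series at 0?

The radius of convergence is infinite.

The factor exp(-9*x**2/7 + 4*x) is entire and contributes no finite singular point.
The polynomial part has no poles.
No finite singular points: the Taylor series at 0 converges everywhere.


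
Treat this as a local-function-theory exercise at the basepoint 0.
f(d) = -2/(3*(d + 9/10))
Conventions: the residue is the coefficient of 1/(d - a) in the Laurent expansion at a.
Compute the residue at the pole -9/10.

The residue is -2/3.

At the order-1 pole -9/10 set g(d) = (d - (-9/10))*f(d) = -2/3.
Simple pole: residue = g(a) at a = -9/10, which is -2/3.


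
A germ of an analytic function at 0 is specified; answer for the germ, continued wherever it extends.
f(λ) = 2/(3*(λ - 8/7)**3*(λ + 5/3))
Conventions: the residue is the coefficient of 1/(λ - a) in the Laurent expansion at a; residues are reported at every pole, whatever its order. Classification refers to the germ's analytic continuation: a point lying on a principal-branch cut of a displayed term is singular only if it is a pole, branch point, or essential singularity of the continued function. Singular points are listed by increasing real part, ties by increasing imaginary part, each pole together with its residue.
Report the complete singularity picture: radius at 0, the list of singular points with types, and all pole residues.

Radius of convergence at 0: 8/7.
At -5/3: a pole of order 1; residue -6174/205379.
At 8/7: a pole of order 3; residue 6174/205379.

Denominator factor (λ - 8/7)^3: pole of order 3 at 8/7, modulus 8/7.
Denominator factor (λ + 5/3): pole of order 1 at -5/3, modulus 5/3.
The radius of convergence is the smallest modulus among the singular points: 8/7.
At the order-1 pole -5/3 set g(λ) = (λ - (-5/3))*f(λ) = 2/(3*(λ - 8/7)**3).
Simple pole: residue = g(a) at a = -5/3, which is -6174/205379.
At the order-3 pole 8/7 set g(λ) = (λ - (8/7))^3*f(λ) = 2/(3*(λ + 5/3)).
Order-3 pole: residue = g''(a)/2; g''(8/7) = 12348/205379, so the residue is 6174/205379.
List the singular points by increasing real part (a conjugate pair: the negative imaginary part first).


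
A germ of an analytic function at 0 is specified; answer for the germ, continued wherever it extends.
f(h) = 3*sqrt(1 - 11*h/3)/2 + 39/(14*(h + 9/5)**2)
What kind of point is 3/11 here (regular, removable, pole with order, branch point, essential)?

The term (3/2)*sqrt(1 - h/(3/11)) has argument 1 - 3/11/(3/11) = 0 at 3/11: a square-root (algebraic, two-sheeted) branch point; the remaining terms are analytic or single-valued there.

The point is an algebraic (square-root) branch point.


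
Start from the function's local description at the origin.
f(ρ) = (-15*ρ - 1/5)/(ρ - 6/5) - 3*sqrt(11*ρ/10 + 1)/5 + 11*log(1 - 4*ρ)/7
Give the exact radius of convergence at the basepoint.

The radius of convergence is 1/4.

Denominator factor (ρ - 6/5): pole of order 1 at 6/5, modulus 6/5.
Branch term (-3/5)*sqrt(1 - ρ/(-10/11)): its argument vanishes at ρ = -10/11, a square-root branch point, modulus 10/11.
Branch term (11/7)*log(1 - ρ/(1/4)): its argument vanishes at ρ = 1/4, a logarithmic branch point, modulus 1/4.
The radius of convergence is the smallest modulus among the singular points: 1/4.


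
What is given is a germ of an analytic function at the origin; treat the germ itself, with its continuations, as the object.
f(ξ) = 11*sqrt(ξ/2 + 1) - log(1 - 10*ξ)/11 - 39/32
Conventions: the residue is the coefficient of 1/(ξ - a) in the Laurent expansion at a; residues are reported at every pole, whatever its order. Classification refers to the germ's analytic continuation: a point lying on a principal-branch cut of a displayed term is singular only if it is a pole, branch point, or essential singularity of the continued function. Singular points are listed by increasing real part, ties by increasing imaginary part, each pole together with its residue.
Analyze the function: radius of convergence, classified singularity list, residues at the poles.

Radius of convergence at 0: 1/10.
At -2: an algebraic (square-root) branch point.
At 1/10: a logarithmic branch point.

Branch term (11)*sqrt(1 - ξ/(-2)): its argument vanishes at ξ = -2, a square-root branch point, modulus 2.
Branch term (-1/11)*log(1 - ξ/(1/10)): its argument vanishes at ξ = 1/10, a logarithmic branch point, modulus 1/10.
The radius of convergence is the smallest modulus among the singular points: 1/10.
List the singular points by increasing real part (a conjugate pair: the negative imaginary part first).


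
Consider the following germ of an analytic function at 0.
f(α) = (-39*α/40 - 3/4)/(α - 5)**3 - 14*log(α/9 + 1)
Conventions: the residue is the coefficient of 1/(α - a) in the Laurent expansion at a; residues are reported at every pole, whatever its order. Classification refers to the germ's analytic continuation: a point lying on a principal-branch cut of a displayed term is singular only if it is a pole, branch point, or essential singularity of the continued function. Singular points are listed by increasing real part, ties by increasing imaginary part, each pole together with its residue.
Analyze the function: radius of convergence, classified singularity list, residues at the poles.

Denominator factor (α - 5)^3: pole of order 3 at 5, modulus 5.
Branch term (-14)*log(1 - α/(-9)): its argument vanishes at α = -9, a logarithmic branch point, modulus 9.
The radius of convergence is the smallest modulus among the singular points: 5.
The branch term is analytic at 5 and contributes nothing to the residue; only the rational part matters.
At the order-3 pole 5 set g(α) = (α - (5))^3*(rational part) = -39*α/40 - 3/4.
Order-3 pole: residue = g''(a)/2; g''(5) = 0, so the residue is 0.
List the singular points by increasing real part (a conjugate pair: the negative imaginary part first).

Radius of convergence at 0: 5.
At -9: a logarithmic branch point.
At 5: a pole of order 3; residue 0.


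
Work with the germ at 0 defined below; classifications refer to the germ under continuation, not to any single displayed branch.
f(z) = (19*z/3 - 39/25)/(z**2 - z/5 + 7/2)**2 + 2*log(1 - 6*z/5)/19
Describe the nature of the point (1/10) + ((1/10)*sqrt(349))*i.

The point is a pole of order 2.

The denominator factor z**2 - z/5 + 7/2 vanishes at (1/10) + ((1/10)*sqrt(349))*i and appears to the power 2; the numerator there equals (-139/150) + ((19/30)*sqrt(349))*i, nonzero, and no other factor vanishes.
The branch terms are analytic at this point.
Hence a pole whose order is the multiplicity, 2.


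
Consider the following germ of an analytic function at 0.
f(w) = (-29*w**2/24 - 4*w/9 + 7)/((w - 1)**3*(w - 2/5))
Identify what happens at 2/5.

The point is a pole of order 1.

The denominator factor w - 2/5 vanishes at 2/5 and appears to the power 1; the numerator there equals 2983/450, nonzero, and no other factor vanishes.
Hence a pole whose order is the multiplicity, 1.


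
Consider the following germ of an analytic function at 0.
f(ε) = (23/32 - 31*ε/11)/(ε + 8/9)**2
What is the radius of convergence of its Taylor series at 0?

Denominator factor (ε + 8/9)^2: pole of order 2 at -8/9, modulus 8/9.
The radius of convergence is the smallest modulus among the singular points: 8/9.

The radius of convergence is 8/9.


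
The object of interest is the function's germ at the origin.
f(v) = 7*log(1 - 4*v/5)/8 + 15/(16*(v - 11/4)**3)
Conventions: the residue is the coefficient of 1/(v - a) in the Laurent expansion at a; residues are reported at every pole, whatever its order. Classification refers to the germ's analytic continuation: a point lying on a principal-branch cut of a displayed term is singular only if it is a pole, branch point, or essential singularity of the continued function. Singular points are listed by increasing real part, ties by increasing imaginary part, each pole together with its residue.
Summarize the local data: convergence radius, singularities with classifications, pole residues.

Radius of convergence at 0: 5/4.
At 5/4: a logarithmic branch point.
At 11/4: a pole of order 3; residue 0.

Denominator factor (v - 11/4)^3: pole of order 3 at 11/4, modulus 11/4.
Branch term (7/8)*log(1 - v/(5/4)): its argument vanishes at v = 5/4, a logarithmic branch point, modulus 5/4.
The radius of convergence is the smallest modulus among the singular points: 5/4.
The branch term is analytic at 11/4 and contributes nothing to the residue; only the rational part matters.
At the order-3 pole 11/4 set g(v) = (v - (11/4))^3*(rational part) = 15/16.
Order-3 pole: residue = g''(a)/2; g''(11/4) = 0, so the residue is 0.
List the singular points by increasing real part (a conjugate pair: the negative imaginary part first).


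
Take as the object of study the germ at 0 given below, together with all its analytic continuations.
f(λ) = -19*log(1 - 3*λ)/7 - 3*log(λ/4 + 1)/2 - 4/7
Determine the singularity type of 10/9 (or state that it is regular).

The point is a regular point.

There is no denominator, hence no pole anywhere.
Branch term log(1 - λ/(1/3)): argument at 10/9 is -7/3, nonzero, so 10/9 is not its branch point (a point on a principal cut is still regular for the continued germ).
Branch term log(1 - λ/(-4)): argument at 10/9 is 23/18, nonzero, so 10/9 is not its branch point (a point on a principal cut is still regular for the continued germ).
So the germ continues analytically to 10/9.


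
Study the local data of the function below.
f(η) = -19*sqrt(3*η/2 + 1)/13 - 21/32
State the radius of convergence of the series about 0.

Branch term (-19/13)*sqrt(1 - η/(-2/3)): its argument vanishes at η = -2/3, a square-root branch point, modulus 2/3.
The radius of convergence is the smallest modulus among the singular points: 2/3.

The radius of convergence is 2/3.


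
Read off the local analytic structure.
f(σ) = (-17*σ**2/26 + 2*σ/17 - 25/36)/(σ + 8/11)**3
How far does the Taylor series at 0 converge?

The radius of convergence is 8/11.

Denominator factor (σ + 8/11)^3: pole of order 3 at -8/11, modulus 8/11.
The radius of convergence is the smallest modulus among the singular points: 8/11.


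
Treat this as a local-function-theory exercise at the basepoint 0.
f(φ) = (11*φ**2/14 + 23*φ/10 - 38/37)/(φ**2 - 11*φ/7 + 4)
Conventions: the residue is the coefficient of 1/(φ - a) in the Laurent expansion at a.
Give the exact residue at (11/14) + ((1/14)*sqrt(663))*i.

The factor φ**2 - 11*φ/7 + 4 splits as (φ - a)(φ - a') with a = (11/14) + ((1/14)*sqrt(663))*i, a' = (11/14) - ((1/14)*sqrt(663))*i. At the order-1 pole a set g(φ) = (φ - a)*f(φ) = [11*φ**2/14 + 23*φ/10 - 38/37] / (φ - a').
Simple pole: residue = g(a) at a = (11/14) + ((1/14)*sqrt(663))*i, which is (433/245) + ((88369/6010095)*sqrt(663))*i.

The residue is (433/245) + ((88369/6010095)*sqrt(663))*i.


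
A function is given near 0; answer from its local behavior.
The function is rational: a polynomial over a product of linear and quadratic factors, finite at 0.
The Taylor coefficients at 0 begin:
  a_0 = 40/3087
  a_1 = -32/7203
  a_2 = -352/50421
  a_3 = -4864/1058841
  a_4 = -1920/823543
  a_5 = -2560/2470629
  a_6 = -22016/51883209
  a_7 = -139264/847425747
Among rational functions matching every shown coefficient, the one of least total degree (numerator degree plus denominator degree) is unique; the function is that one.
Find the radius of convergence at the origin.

The radius of convergence is 7/2.

No rational of total degree below 4 reproduces all 8 coefficients; solving the [1/3] Pade equations on them gives f(ε) = (2*ε/3 - 5/9)/(ε - 7/2)**3, whose expansion matches every shown term.
Denominator factor (ε - 7/2)^3: pole of order 3 at 7/2, modulus 7/2.
The radius of convergence is the smallest modulus among the singular points: 7/2.


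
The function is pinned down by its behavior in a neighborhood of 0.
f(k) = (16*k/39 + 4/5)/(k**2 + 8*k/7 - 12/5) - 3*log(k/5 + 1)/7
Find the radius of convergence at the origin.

Denominator factor (k**2 + 8*k/7 - 12/5): discriminant 2672/245, real irrational roots -4/7 + (2/35)*sqrt(835) and -4/7 - (2/35)*sqrt(835); poles of order 1, moduli -4/7 + (2/35)*sqrt(835) and 4/7 + (2/35)*sqrt(835).
Branch term (-3/7)*log(1 - k/(-5)): its argument vanishes at k = -5, a logarithmic branch point, modulus 5.
The radius of convergence is the smallest modulus among the singular points: -4/7 + (2/35)*sqrt(835).

The radius of convergence is -4/7 + (2/35)*sqrt(835).


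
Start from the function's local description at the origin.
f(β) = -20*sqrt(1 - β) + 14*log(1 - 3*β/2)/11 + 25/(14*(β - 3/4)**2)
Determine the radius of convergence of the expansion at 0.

The radius of convergence is 2/3.

Denominator factor (β - 3/4)^2: pole of order 2 at 3/4, modulus 3/4.
Branch term (-20)*sqrt(1 - β/(1)): its argument vanishes at β = 1, a square-root branch point, modulus 1.
Branch term (14/11)*log(1 - β/(2/3)): its argument vanishes at β = 2/3, a logarithmic branch point, modulus 2/3.
The radius of convergence is the smallest modulus among the singular points: 2/3.


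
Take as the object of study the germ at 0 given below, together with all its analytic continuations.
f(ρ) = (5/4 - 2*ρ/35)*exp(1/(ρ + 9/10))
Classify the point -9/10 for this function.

The exponent 1/(ρ - (-9/10)) has a pole at -9/10, so exp(1/(ρ - (-9/10))) takes every nonzero value near it: an essential singularity (not a pole of any order).

The point is an essential singularity.


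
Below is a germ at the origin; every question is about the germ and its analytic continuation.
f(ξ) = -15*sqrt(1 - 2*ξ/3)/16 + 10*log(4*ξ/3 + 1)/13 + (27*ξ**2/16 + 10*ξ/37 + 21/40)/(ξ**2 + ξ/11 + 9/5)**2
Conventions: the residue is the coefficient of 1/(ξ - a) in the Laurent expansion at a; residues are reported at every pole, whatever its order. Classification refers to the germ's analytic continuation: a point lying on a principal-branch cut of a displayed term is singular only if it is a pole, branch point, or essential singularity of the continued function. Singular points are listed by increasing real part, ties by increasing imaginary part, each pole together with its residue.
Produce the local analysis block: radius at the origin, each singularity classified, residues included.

Radius of convergence at 0: 3/4.
At -3/4: a logarithmic branch point.
At (-1/22) - ((1/110)*sqrt(21755))*i: a pole of order 2; residue ((13986995/5603635496)*sqrt(21755))*i.
At (-1/22) + ((1/110)*sqrt(21755))*i: a pole of order 2; residue -((13986995/5603635496)*sqrt(21755))*i.
At 3/2: an algebraic (square-root) branch point.


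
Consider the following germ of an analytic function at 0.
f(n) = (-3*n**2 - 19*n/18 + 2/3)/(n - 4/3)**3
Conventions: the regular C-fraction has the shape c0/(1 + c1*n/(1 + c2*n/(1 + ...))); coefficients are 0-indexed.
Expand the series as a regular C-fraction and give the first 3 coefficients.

The regular C-fraction coefficients are [-9/32, -2/3, 739/96].

Taylor coefficients (expand at 0): a_0 = -9/32, a_1 = -3/16, a_2 = 675/512.
c0 = a_0 = -9/32. Peel one level at a time: if S = 1 + c*n/S' with S'(0) = 1, then c is the n-coefficient of S and S' = c*n/(S - 1).
S_1 = c0/f = 1 + (-2/3)*n + (739/144)*n^2 + ...; c1 = -2/3.
S_2 = c1*n/(S_1 - 1) = 1 + (739/96)*n + ...; c2 = 739/96.


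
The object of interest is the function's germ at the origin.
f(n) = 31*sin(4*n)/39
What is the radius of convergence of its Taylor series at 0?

The factor -sin(4*n) is entire and contributes no finite singular point.
The polynomial part has no poles.
No finite singular points: the Taylor series at 0 converges everywhere.

The radius of convergence is infinite.


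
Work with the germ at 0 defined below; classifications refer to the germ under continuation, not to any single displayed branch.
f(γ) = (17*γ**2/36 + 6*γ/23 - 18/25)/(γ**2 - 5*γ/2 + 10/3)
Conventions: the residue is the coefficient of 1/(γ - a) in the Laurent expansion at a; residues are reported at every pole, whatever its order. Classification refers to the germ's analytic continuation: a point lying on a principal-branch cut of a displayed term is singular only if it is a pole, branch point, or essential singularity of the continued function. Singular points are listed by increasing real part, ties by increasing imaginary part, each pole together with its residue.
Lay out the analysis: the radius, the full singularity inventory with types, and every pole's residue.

Denominator factor (γ**2 - 5*γ/2 + 10/3): discriminant -85/12, complex-conjugate roots (5/4) + ((1/12)*sqrt(255))*i and (5/4) - ((1/12)*sqrt(255))*i; poles of order 1, moduli (1/3)*sqrt(30) and (1/3)*sqrt(30).
The radius of convergence is the smallest modulus among the singular points: (1/3)*sqrt(30).
The factor γ**2 - 5*γ/2 + 10/3 splits as (γ - a)(γ - a') with a = (5/4) - ((1/12)*sqrt(255))*i, a' = (5/4) + ((1/12)*sqrt(255))*i. At the order-1 pole a set g(γ) = (γ - a)*f(γ) = [17*γ**2/36 + 6*γ/23 - 18/25] / (γ - a').
Simple pole: residue = g(a) at a = (5/4) - ((1/12)*sqrt(255))*i, which is (2387/3312) - ((244571/21114000)*sqrt(255))*i.
The factor γ**2 - 5*γ/2 + 10/3 splits as (γ - a)(γ - a') with a = (5/4) + ((1/12)*sqrt(255))*i, a' = (5/4) - ((1/12)*sqrt(255))*i. At the order-1 pole a set g(γ) = (γ - a)*f(γ) = [17*γ**2/36 + 6*γ/23 - 18/25] / (γ - a').
Simple pole: residue = g(a) at a = (5/4) + ((1/12)*sqrt(255))*i, which is (2387/3312) + ((244571/21114000)*sqrt(255))*i.
List the singular points by increasing real part (a conjugate pair: the negative imaginary part first).

Radius of convergence at 0: (1/3)*sqrt(30).
At (5/4) - ((1/12)*sqrt(255))*i: a pole of order 1; residue (2387/3312) - ((244571/21114000)*sqrt(255))*i.
At (5/4) + ((1/12)*sqrt(255))*i: a pole of order 1; residue (2387/3312) + ((244571/21114000)*sqrt(255))*i.


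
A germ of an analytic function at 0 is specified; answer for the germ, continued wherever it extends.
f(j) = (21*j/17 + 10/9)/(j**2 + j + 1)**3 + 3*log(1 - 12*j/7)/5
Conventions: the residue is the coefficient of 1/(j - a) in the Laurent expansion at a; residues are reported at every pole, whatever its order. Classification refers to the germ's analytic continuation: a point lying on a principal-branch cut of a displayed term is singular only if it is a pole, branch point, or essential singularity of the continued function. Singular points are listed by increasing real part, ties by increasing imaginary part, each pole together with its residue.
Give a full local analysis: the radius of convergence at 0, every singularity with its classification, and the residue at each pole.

Denominator factor (j**2 + j + 1)^3: discriminant -3, complex-conjugate roots (-1/2) + ((1/2)*sqrt(3))*i and (-1/2) - ((1/2)*sqrt(3))*i; poles of order 3, moduli 1 and 1.
Branch term (3/5)*log(1 - j/(7/12)): its argument vanishes at j = 7/12, a logarithmic branch point, modulus 7/12.
The radius of convergence is the smallest modulus among the singular points: 7/12.
The branch term is analytic at (-1/2) - ((1/2)*sqrt(3))*i and contributes nothing to the residue; only the rational part matters.
The factor j**2 + j + 1 splits as (j - a)(j - a') with a = (-1/2) - ((1/2)*sqrt(3))*i, a' = (-1/2) + ((1/2)*sqrt(3))*i. At the order-3 pole a set g(j) = (j - a)^3*(rational part) = [21*j/17 + 10/9] / (j - a')^3.
Order-3 pole: residue = g''(a)/2; g''((-1/2) - ((1/2)*sqrt(3))*i) = ((302/1377)*sqrt(3))*i, so the residue is ((151/1377)*sqrt(3))*i.
The branch term is analytic at (-1/2) + ((1/2)*sqrt(3))*i and contributes nothing to the residue; only the rational part matters.
The factor j**2 + j + 1 splits as (j - a)(j - a') with a = (-1/2) + ((1/2)*sqrt(3))*i, a' = (-1/2) - ((1/2)*sqrt(3))*i. At the order-3 pole a set g(j) = (j - a)^3*(rational part) = [21*j/17 + 10/9] / (j - a')^3.
Order-3 pole: residue = g''(a)/2; g''((-1/2) + ((1/2)*sqrt(3))*i) = -((302/1377)*sqrt(3))*i, so the residue is -((151/1377)*sqrt(3))*i.
List the singular points by increasing real part (a conjugate pair: the negative imaginary part first).

Radius of convergence at 0: 7/12.
At (-1/2) - ((1/2)*sqrt(3))*i: a pole of order 3; residue ((151/1377)*sqrt(3))*i.
At (-1/2) + ((1/2)*sqrt(3))*i: a pole of order 3; residue -((151/1377)*sqrt(3))*i.
At 7/12: a logarithmic branch point.


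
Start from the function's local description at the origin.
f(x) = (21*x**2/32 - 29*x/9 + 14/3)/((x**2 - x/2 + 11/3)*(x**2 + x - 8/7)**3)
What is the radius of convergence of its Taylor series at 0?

Denominator factor (x**2 + x - 8/7)^3: discriminant 39/7, real irrational roots -1/2 + (1/14)*sqrt(273) and -1/2 - (1/14)*sqrt(273); poles of order 3, moduli -1/2 + (1/14)*sqrt(273) and 1/2 + (1/14)*sqrt(273).
Denominator factor (x**2 - x/2 + 11/3): discriminant -173/12, complex-conjugate roots (1/4) + ((1/12)*sqrt(519))*i and (1/4) - ((1/12)*sqrt(519))*i; poles of order 1, moduli (1/3)*sqrt(33) and (1/3)*sqrt(33).
The radius of convergence is the smallest modulus among the singular points: -1/2 + (1/14)*sqrt(273).

The radius of convergence is -1/2 + (1/14)*sqrt(273).


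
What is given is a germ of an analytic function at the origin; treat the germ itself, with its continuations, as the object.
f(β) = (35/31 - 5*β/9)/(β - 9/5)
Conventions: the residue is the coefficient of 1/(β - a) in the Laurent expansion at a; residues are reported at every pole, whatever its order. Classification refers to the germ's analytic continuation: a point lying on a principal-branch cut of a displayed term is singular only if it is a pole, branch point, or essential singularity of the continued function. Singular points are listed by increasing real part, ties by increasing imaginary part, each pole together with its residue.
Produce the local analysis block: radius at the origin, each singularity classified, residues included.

Denominator factor (β - 9/5): pole of order 1 at 9/5, modulus 9/5.
The radius of convergence is the smallest modulus among the singular points: 9/5.
At the order-1 pole 9/5 set g(β) = (β - (9/5))*f(β) = 35/31 - 5*β/9.
Simple pole: residue = g(a) at a = 9/5, which is 4/31.

Radius of convergence at 0: 9/5.
At 9/5: a pole of order 1; residue 4/31.


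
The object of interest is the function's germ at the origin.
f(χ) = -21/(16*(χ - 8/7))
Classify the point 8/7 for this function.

The denominator factor χ - 8/7 vanishes at 8/7 and appears to the power 1; the numerator there equals -21/16, nonzero, and no other factor vanishes.
Hence a pole whose order is the multiplicity, 1.

The point is a pole of order 1.


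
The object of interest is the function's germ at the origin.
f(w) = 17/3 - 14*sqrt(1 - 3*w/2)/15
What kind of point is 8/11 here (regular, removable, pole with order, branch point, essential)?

There is no denominator, hence no pole anywhere.
Branch term sqrt(1 - w/(2/3)): argument at 8/11 is -1/11, nonzero, so 8/11 is not its branch point (a point on a principal cut is still regular for the continued germ).
So the germ continues analytically to 8/11.

The point is a regular point.


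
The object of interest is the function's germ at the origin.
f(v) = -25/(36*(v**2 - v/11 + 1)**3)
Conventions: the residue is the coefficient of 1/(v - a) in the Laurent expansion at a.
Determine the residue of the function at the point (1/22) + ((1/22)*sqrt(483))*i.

The factor v**2 - v/11 + 1 splits as (v - a)(v - a') with a = (1/22) + ((1/22)*sqrt(483))*i, a' = (1/22) - ((1/22)*sqrt(483))*i. At the order-3 pole a set g(v) = (v - a)^3*f(v) = [-25/36] / (v - a')^3.
Order-3 pole: residue = g''(a)/2; g''((1/22) + ((1/22)*sqrt(483))*i) = ((4026275/338035761)*sqrt(483))*i, so the residue is ((4026275/676071522)*sqrt(483))*i.

The residue is ((4026275/676071522)*sqrt(483))*i.


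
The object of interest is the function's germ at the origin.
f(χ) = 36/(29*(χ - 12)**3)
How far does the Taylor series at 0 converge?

Denominator factor (χ - 12)^3: pole of order 3 at 12, modulus 12.
The radius of convergence is the smallest modulus among the singular points: 12.

The radius of convergence is 12.


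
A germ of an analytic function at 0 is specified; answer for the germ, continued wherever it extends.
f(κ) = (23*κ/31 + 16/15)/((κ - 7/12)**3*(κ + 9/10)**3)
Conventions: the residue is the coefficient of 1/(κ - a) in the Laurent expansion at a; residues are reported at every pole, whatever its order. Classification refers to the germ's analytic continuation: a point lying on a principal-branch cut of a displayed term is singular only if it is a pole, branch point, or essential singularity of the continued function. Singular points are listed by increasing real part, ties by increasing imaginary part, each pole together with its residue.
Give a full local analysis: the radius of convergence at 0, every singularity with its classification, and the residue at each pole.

Radius of convergence at 0: 7/12.
At -9/10: a pole of order 3; residue -137285280000/173105842919.
At 7/12: a pole of order 3; residue 137285280000/173105842919.

Denominator factor (κ + 9/10)^3: pole of order 3 at -9/10, modulus 9/10.
Denominator factor (κ - 7/12)^3: pole of order 3 at 7/12, modulus 7/12.
The radius of convergence is the smallest modulus among the singular points: 7/12.
At the order-3 pole -9/10 set g(κ) = (κ - (-9/10))^3*f(κ) = (23*κ/31 + 16/15)/(κ - 7/12)**3.
Order-3 pole: residue = g''(a)/2; g''(-9/10) = -274570560000/173105842919, so the residue is -137285280000/173105842919.
At the order-3 pole 7/12 set g(κ) = (κ - (7/12))^3*f(κ) = (23*κ/31 + 16/15)/(κ + 9/10)**3.
Order-3 pole: residue = g''(a)/2; g''(7/12) = 274570560000/173105842919, so the residue is 137285280000/173105842919.
List the singular points by increasing real part (a conjugate pair: the negative imaginary part first).


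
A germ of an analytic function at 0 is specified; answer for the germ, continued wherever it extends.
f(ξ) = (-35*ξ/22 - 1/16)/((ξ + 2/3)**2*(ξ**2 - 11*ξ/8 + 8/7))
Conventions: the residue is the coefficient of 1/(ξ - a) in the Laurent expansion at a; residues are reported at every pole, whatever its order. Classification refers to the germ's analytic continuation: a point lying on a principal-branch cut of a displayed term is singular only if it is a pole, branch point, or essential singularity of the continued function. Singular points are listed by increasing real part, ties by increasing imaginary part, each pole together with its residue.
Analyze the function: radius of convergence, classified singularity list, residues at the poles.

Radius of convergence at 0: 2/3.
At -2/3: a pole of order 2; residue -650475/3185288.
At (11/16) - ((1/112)*sqrt(8407))*i: a pole of order 1; residue (650475/6370576) - ((378494739/84161679536)*sqrt(8407))*i.
At (11/16) + ((1/112)*sqrt(8407))*i: a pole of order 1; residue (650475/6370576) + ((378494739/84161679536)*sqrt(8407))*i.


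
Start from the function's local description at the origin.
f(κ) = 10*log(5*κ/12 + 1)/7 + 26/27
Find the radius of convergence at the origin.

The radius of convergence is 12/5.

Branch term (10/7)*log(1 - κ/(-12/5)): its argument vanishes at κ = -12/5, a logarithmic branch point, modulus 12/5.
The radius of convergence is the smallest modulus among the singular points: 12/5.


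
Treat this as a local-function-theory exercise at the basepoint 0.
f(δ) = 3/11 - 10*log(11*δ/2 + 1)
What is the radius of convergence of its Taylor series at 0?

The radius of convergence is 2/11.

Branch term (-10)*log(1 - δ/(-2/11)): its argument vanishes at δ = -2/11, a logarithmic branch point, modulus 2/11.
The radius of convergence is the smallest modulus among the singular points: 2/11.


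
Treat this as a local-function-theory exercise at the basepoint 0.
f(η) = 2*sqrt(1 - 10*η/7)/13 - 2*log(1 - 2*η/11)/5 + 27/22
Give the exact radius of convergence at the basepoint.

The radius of convergence is 7/10.

Branch term (2/13)*sqrt(1 - η/(7/10)): its argument vanishes at η = 7/10, a square-root branch point, modulus 7/10.
Branch term (-2/5)*log(1 - η/(11/2)): its argument vanishes at η = 11/2, a logarithmic branch point, modulus 11/2.
The radius of convergence is the smallest modulus among the singular points: 7/10.


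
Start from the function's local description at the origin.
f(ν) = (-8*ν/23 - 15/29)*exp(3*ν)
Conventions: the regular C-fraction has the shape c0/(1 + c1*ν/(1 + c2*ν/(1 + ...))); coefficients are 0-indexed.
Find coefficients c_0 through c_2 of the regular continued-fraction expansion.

Taylor coefficients (expand at 0): a_0 = -15/29, a_1 = -1267/667, a_2 = -4497/1334.
c0 = a_0 = -15/29. Peel one level at a time: if S = 1 + c*ν/S' with S'(0) = 1, then c is the ν-coefficient of S and S' = c*ν/(S - 1).
S_1 = c0/f = 1 + (-1267/345)*ν + (1659113/238050)*ν^2 + ...; c1 = -1267/345.
S_2 = c1*ν/(S_1 - 1) = 1 + (1659113/874230)*ν + ...; c2 = 1659113/874230.

The regular C-fraction coefficients are [-15/29, -1267/345, 1659113/874230].


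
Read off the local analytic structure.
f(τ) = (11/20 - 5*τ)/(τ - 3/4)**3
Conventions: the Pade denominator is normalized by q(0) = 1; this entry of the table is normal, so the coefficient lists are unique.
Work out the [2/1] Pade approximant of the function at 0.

The Pade approximant has numerator coefficients [-176/135, 666752/64395, 938752/64395]; denominator coefficients [1, -1360/477].

Taylor coefficients needed (expand at 0): a_0 = -176/135, a_1 = 896/135, a_2 = 13568/405, a_3 = 69632/729.
Write the denominator as Q(τ) = 1 + q1*τ. Requiring Q*f - P = O(τ^4) with deg P <= 2 kills the coefficients of τ^3..τ^3 in Q*f:
  τ^3: a_3 + q1*a_2 = 0, i.e. 69632/729 + (13568/405)*q1 = 0.
Solving this linear system: q1 = -1360/477.
The numerator is Q*f truncated at degree 2: P0 = a_0 = -176/135; P1 = a_1 + q1*a_0 = 666752/64395; P2 = a_2 + q1*a_1 = 938752/64395.
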